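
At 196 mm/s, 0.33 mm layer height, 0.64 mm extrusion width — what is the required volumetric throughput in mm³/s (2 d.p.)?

Bead cross-section = 0.33 × 0.64 = 0.2112 mm².
Volumetric flow = 196 × 0.2112 = 41.40 mm³/s.

41.40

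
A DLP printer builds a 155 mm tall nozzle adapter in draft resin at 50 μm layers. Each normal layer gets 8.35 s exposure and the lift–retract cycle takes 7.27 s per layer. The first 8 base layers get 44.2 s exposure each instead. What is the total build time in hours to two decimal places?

Layer count = ceil(155 / 0.05) = 3100.
Base layers = 8 × (44.2 + 7.27) = 411.76 s.
Normal layers: 3092 × (8.35 + 7.27) → 48297.04 s.
Sum: 411.76 + 48297.04 = 48708.8 s → 13.53 hours.

13.53 hours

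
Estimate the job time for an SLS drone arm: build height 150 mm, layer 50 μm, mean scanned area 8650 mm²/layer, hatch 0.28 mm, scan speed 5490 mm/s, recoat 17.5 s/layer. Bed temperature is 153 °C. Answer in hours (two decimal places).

19.27 hours

Layers = ⌈150/0.05⌉ = 3000.
Per-layer scan distance = 8650 / 0.28, so 30892.9 mm.
Scan time per layer = 30892.9 / 5490 = 5.6271 s.
Layer cycle = 5.6271 + 17.5 = 23.1271 s.
Build time = 3000 × 23.1271 = 69381.3 s = 19.27 hours.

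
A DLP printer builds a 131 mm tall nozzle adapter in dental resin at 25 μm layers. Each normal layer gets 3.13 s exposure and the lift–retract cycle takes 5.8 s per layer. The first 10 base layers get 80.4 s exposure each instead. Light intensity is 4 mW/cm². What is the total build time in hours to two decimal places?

13.21 hours

Number of layers: 131 / 0.025 → 5240 (rounded up).
Base layers = 10 × (80.4 + 5.8) = 862 s.
Regular layers: 5230 × (3.13 + 5.8) → 46703.9 s.
Total = 862 + 46703.9 = 47565.9 s = 13.21 hours.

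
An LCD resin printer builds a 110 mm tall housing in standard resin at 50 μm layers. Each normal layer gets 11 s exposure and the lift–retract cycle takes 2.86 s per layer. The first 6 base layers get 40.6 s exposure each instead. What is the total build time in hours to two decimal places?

Layers = ⌈110/0.05⌉ = 2200.
Burn-in layers: 6 × (40.6 + 2.86) → 260.76 s.
Remaining layers: 2194 × (11 + 2.86) → 30408.84 s.
Total = 260.76 + 30408.84 = 30669.6 s = 8.52 hours.

8.52 hours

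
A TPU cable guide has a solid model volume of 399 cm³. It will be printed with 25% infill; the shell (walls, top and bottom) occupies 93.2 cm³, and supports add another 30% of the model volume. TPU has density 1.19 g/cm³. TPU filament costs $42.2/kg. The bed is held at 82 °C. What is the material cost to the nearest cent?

Infill region = 399 − 93.2, so 305.8 cm³.
Infill volume = 0.25 × 305.8 = 76.45 cm³.
Support: 0.30 × 399 → 119.7 cm³.
Total extruded = 93.2 + 76.45 + 119.7, so 289.35 cm³.
Mass = 289.35 × 1.19, so 344.3265 g.
At $42.2/kg: 344.3265/1000 × 42.2 = $14.53.

$14.53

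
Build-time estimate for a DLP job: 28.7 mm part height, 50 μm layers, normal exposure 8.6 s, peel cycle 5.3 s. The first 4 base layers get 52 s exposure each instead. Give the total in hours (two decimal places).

2.26 hours

Number of layers: 28.7 / 0.05 → 574 (rounded up).
Burn-in layers = 4 × (52 + 5.3) = 229.2 s.
Remaining layers = 570 × (8.6 + 5.3) = 7923 s.
Total = 229.2 + 7923 = 8152.2 s = 2.26 hours.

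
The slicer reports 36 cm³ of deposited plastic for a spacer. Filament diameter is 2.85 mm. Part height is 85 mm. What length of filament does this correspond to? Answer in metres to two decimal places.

5.64 m

Cross-section of 2.85 mm filament: π·(2.85/2)² = 6.3794 mm².
L = 36000 mm³ / 6.3794 mm² = 5643.16 mm, i.e. 5.64 m.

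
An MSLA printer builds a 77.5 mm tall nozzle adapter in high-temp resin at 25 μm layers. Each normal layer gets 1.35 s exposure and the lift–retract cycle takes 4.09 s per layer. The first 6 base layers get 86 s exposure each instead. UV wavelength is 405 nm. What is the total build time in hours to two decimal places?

4.83 hours

Number of layers: 77.5 / 0.025 → 3100 (rounded up).
Burn-in layers = 6 × (86 + 4.09), so 540.54 s.
Remaining layers: 3094 × (1.35 + 4.09) → 16831.36 s.
Total = 540.54 + 16831.36 = 17371.9 s = 4.83 hours.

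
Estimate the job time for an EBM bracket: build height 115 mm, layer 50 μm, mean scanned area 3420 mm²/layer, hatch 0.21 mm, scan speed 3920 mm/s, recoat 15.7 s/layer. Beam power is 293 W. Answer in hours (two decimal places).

12.68 hours

Number of layers: 115 / 0.05 → 2300 (rounded up).
Hatch length per layer = 3420 / 0.21, so 16285.7 mm.
Per-layer scan time = 16285.7 / 3920 = 4.1545 s.
Time per layer = 4.1545 + 15.7, so 19.8545 s.
Build time = 2300 × 19.8545 = 45665.35 s = 12.68 hours.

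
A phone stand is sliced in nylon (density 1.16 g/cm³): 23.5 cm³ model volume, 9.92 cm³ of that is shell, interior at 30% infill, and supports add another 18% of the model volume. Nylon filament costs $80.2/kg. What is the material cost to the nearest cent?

$1.70

Volume inside the shell = 23.5 − 9.92, so 13.58 cm³.
Infill deposited = 0.30 × 13.58, so 4.074 cm³.
Support = 0.18 × 23.5 = 4.23 cm³.
Total extruded = 9.92 + 4.074 + 4.23 = 18.224 cm³.
Mass = 18.224 × 1.16 = 21.13984 g.
Cost = 21.13984 g / 1000 × $80.2/kg = $1.70.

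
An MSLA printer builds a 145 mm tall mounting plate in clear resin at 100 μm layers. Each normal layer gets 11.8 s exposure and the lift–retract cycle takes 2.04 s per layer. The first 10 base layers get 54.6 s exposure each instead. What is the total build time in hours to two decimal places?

5.69 hours

Layer count = ceil(145 / 0.1) = 1450.
Burn-in layers = 10 × (54.6 + 2.04), so 566.4 s.
Normal layers = 1440 × (11.8 + 2.04), so 19929.6 s.
Total = 566.4 + 19929.6 = 20496 s = 5.69 hours.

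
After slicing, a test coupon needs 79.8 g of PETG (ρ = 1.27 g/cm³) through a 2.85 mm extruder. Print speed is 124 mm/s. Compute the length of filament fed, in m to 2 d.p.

Extruded volume: 79.8/1.27 = 62.8346 cm³ (62834.6 mm³).
Cross-section of 2.85 mm filament: π·(2.85/2)² = 6.3794 mm².
L = V/A = 62834.6/6.3794 = 9849.61 mm → 9.85 m.

9.85 m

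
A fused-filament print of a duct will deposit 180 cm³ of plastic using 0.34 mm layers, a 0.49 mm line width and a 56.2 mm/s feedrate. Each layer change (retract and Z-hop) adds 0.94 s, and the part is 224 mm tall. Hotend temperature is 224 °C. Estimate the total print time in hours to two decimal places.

5.51 hours

Bead cross-section = 0.34 × 0.49 = 0.1666 mm².
Total extruded path = 180000/0.1666 = 1080432.2 mm.
Extrusion time: 1080432.2 / 56.2 → 19224.8 s.
Layers = ⌈224/0.34⌉ = 659.
Non-print overhead: 659 × 0.94 → 619.46 s.
Altogether 19224.8 + 619.46 = 19844.26 s, i.e. 5.51 hours.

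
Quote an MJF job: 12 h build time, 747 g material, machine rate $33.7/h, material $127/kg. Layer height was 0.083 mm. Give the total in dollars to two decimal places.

Machine-time cost = 33.7 × 12, so $404.40.
Material cost = 127 × 747/1000, so $94.869.
Total = 404.40 + 94.869 = 499.269 ≈ $499.27.

$499.27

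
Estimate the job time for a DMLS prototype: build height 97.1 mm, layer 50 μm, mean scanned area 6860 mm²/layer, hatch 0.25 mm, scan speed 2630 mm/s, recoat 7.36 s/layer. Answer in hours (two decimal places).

Layers = ⌈97.1/0.05⌉ = 1942.
Hatch length per layer = 6860 / 0.25, so 27440 mm.
Scan time per layer = 27440 / 2630, so 10.4335 s.
Layer cycle = 10.4335 + 7.36, so 17.7935 s.
Total: 1942 × 17.7935 s = 34554.977 s → 9.60 hours.

9.60 hours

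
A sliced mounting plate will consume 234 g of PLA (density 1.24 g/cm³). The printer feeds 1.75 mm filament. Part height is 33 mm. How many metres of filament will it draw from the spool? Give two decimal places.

Volume = 234 g / 1.24 g·cm⁻³ = 188.7097 cm³ = 188709.7 mm³.
Cross-section of 1.75 mm filament: π·(1.75/2)² = 2.4053 mm².
L = V/A = 188709.7/2.4053 = 78455.79 mm → 78.46 m.

78.46 m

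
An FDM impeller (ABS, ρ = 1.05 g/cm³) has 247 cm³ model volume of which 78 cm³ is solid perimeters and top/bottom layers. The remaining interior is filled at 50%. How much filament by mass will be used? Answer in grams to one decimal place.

170.6 g

Interior volume = 247 − 78 = 169 cm³.
Infill volume = 0.50 × 169 = 84.5 cm³.
Total extruded = 78 + 84.5, so 162.5 cm³.
Mass: 162.5 × 1.05 → 170.625 g.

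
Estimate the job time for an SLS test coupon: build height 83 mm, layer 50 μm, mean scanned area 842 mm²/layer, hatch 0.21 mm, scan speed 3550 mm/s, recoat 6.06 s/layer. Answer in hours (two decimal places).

Layers = ⌈83/0.05⌉ = 1660.
Scan path per layer = 842 / 0.21 = 4009.5 mm.
Per-layer scan time = 4009.5 / 3550 = 1.1294 s.
Time per layer: 1.1294 + 6.06 → 7.1894 s.
Total: 1660 × 7.1894 s = 11934.404 s → 3.32 hours.

3.32 hours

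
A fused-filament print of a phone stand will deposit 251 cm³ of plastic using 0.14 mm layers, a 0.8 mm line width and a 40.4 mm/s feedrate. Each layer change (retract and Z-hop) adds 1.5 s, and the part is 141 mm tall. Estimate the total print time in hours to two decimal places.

15.83 hours

Line area: 0.14 × 0.8 → 0.112 mm².
Total extruded path = 251000/0.112 = 2241071.4 mm.
Extrusion time: 2241071.4 / 40.4 → 55472.1 s.
Layer count = ceil(141 / 0.14) = 1008.
Z-hop total = 1008 × 1.5 = 1512 s.
Total = 55472.1 + 1512 = 56984.1 s = 15.83 hours.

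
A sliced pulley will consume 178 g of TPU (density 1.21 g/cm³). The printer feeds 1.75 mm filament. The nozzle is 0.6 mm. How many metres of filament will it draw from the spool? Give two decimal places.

Volume = 178 g / 1.21 g·cm⁻³ = 147.1074 cm³ = 147107.4 mm³.
A = π r² = π × 0.875² = 2.4053 mm².
Length = 147107.4 / 2.4053 = 61159.69 mm = 61.16 m.

61.16 m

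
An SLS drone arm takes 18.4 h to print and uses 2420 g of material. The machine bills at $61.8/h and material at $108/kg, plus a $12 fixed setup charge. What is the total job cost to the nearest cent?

Time charge = 61.8 × 18.4, so $1137.12.
Feedstock cost = 108 × 2420/1000 = $261.36.
Adding setup: 1137.12 + 261.36 + 12 → $1410.48.

$1410.48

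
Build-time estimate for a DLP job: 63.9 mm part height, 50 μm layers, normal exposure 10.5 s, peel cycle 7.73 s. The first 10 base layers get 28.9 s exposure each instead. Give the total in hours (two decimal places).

6.52 hours

Layer count = ceil(63.9 / 0.05) = 1278.
Burn-in layers = 10 × (28.9 + 7.73), so 366.3 s.
Remaining layers = 1268 × (10.5 + 7.73) = 23115.64 s.
Sum: 366.3 + 23115.64 = 23481.94 s → 6.52 hours.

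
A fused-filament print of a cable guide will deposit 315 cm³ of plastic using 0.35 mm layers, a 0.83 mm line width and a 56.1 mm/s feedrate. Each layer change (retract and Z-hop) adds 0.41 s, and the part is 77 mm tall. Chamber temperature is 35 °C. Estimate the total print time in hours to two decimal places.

Bead cross-section: 0.35 × 0.83 → 0.2905 mm².
Path length: 315000 mm³ / 0.2905 mm² → 1084337.3 mm.
Print-move time = 1084337.3 / 56.1 = 19328.7 s.
Layers = ⌈77/0.35⌉ = 220.
Z-hop total: 220 × 0.41 → 90.2 s.
Altogether 19328.7 + 90.2 = 19418.9 s, i.e. 5.39 hours.

5.39 hours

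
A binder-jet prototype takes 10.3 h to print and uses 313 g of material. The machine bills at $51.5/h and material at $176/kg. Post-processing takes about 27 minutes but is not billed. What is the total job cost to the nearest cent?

$585.54

Time charge = 51.5 × 10.3 = $530.45.
Material cost = 176 × 313/1000 = $55.088.
Job cost: 530.45 + 55.088 = 585.538 ≈ $585.54.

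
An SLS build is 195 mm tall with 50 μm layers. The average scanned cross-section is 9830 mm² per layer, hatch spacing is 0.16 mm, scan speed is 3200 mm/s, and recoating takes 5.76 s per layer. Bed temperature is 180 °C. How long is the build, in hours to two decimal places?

27.04 hours

Number of layers: 195 / 0.05 → 3900 (rounded up).
Per-layer scan distance = 9830 / 0.16, so 61437.5 mm.
Laser time per layer = 61437.5 / 3200 = 19.1992 s.
Per-layer time: 19.1992 + 5.76 → 24.9592 s.
3900 layers × 24.9592 s/layer = 97340.88 s, i.e. 27.04 hours.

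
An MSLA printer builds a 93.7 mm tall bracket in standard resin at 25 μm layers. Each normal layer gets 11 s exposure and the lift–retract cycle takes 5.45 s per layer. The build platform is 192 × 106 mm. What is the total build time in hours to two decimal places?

Number of layers: 93.7 / 0.025 → 3748 (rounded up).
Each layer takes = 11 + 5.45, so 16.45 s.
Total = 3748 × 16.45 = 61654.6 s = 17.13 hours.

17.13 hours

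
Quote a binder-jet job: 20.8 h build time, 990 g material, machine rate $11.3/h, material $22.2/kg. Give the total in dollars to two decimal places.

$257.02

Machine-time cost = 11.3 × 20.8 = $235.04.
Material cost = 22.2 × 990/1000 = $21.978.
Job cost: 235.04 + 21.978 = 257.018 ≈ $257.02.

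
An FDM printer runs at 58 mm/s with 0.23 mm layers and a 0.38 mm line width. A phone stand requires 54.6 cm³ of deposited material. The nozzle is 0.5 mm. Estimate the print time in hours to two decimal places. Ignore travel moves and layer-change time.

2.99 hours

Extrusion cross-section: 0.23 × 0.38 → 0.0874 mm².
Path length: 54600 mm³ / 0.0874 mm² → 624714 mm.
Extrusion time = 624714 / 58, so 10770.9 s.
That's 10770.9 s → 2.99 hours.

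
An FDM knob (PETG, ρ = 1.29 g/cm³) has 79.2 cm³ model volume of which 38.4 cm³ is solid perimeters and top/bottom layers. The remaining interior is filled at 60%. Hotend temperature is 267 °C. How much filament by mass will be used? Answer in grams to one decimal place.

Interior volume = 79.2 − 38.4, so 40.8 cm³.
Deposited infill = 0.60 × 40.8 = 24.48 cm³.
Deposited volume = 38.4 + 24.48, so 62.88 cm³.
Mass: 62.88 × 1.29 → 81.1152 g.

81.1 g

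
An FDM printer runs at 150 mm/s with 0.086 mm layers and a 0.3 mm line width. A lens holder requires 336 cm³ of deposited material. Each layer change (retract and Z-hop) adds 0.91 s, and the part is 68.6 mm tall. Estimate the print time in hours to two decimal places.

24.32 hours

Line area = 0.086 × 0.3 = 0.0258 mm².
Path length: 336000 mm³ / 0.0258 mm² → 13023255.8 mm.
Time extruding = 13023255.8 / 150 = 86821.7 s.
Layers = ⌈68.6/0.086⌉ = 798.
Non-print overhead: 798 × 0.91 → 726.18 s.
Altogether 86821.7 + 726.18 = 87547.88 s, i.e. 24.32 hours.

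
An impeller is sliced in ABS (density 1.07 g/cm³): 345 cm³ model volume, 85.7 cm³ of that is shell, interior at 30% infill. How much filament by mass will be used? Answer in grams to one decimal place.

Volume inside the shell: 345 − 85.7 → 259.3 cm³.
Infill deposited = 0.30 × 259.3, so 77.79 cm³.
Total printed volume: 85.7 + 77.79 → 163.49 cm³.
Mass = 163.49 × 1.07, so 174.9343 g.

174.9 g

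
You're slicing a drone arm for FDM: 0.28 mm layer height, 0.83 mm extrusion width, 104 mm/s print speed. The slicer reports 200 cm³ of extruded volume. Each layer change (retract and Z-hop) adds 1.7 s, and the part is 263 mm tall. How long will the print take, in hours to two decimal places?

2.74 hours

Line area = 0.28 × 0.83 = 0.2324 mm².
Total extruded path = 200000/0.2324 = 860585.2 mm.
Time extruding: 860585.2 / 104 → 8274.9 s.
Layers = ⌈263/0.28⌉ = 940.
Non-print overhead = 940 × 1.7 = 1598 s.
Altogether 8274.9 + 1598 = 9872.9 s, i.e. 2.74 hours.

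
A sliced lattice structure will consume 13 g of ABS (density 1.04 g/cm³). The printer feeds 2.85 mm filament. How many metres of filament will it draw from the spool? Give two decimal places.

1.96 m

Extruded volume: 13/1.04 = 12.5 cm³ (12500 mm³).
Filament cross-section = π × (2.85/2)² = 6.3794 mm².
Length = 12500 / 6.3794 = 1959.43 mm = 1.96 m.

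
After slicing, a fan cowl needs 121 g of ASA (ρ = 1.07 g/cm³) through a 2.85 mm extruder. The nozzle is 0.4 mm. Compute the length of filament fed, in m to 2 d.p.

Extruded volume: 121/1.07 = 113.0841 cm³ (113084.1 mm³).
Cross-section of 2.85 mm filament: π·(2.85/2)² = 6.3794 mm².
Length = 113084.1 / 6.3794 = 17726.45 mm = 17.73 m.

17.73 m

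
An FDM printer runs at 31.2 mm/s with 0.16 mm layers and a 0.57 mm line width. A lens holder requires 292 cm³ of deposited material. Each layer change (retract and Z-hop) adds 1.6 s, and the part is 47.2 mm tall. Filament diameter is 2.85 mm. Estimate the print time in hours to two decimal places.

28.64 hours

Line area = 0.16 × 0.57 = 0.0912 mm².
Path length: 292000 mm³ / 0.0912 mm² → 3201754.4 mm.
Extrusion time = 3201754.4 / 31.2, so 102620.3 s.
Layers = ⌈47.2/0.16⌉ = 295.
Layer-change overhead = 295 × 1.6 = 472 s.
Total = 102620.3 + 472 = 103092.3 s = 28.64 hours.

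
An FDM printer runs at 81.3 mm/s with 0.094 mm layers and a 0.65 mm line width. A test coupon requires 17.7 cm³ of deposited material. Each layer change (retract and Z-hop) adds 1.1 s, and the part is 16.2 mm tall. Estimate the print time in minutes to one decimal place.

62.6 minutes

Extrusion cross-section = 0.094 × 0.65, so 0.0611 mm².
Total extruded path = 17700/0.0611 = 289689 mm.
Time extruding = 289689 / 81.3, so 3563.2 s.
Layers = ⌈16.2/0.094⌉ = 173.
Non-print overhead: 173 × 1.1 → 190.3 s.
Altogether 3563.2 + 190.3 = 3753.5 s, i.e. 62.6 minutes.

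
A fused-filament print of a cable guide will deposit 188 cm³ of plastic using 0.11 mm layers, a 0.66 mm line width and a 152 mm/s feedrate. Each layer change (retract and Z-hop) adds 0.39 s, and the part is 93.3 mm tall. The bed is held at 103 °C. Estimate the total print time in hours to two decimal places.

4.82 hours

Extrusion cross-section: 0.11 × 0.66 → 0.0726 mm².
Path length: 188000 mm³ / 0.0726 mm² → 2589531.7 mm.
Print-move time = 2589531.7 / 152 = 17036.4 s.
Layer count = ceil(93.3 / 0.11) = 849.
Layer-change overhead = 849 × 0.39, so 331.11 s.
Total = 17036.4 + 331.11 = 17367.51 s = 4.82 hours.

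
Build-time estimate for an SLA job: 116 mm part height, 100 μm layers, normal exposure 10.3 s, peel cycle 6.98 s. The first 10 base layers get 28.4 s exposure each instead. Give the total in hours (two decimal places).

5.62 hours

Layers = ⌈116/0.1⌉ = 1160.
Burn-in layers: 10 × (28.4 + 6.98) → 353.8 s.
Regular layers = 1150 × (10.3 + 6.98) = 19872 s.
Total = 353.8 + 19872 = 20225.8 s = 5.62 hours.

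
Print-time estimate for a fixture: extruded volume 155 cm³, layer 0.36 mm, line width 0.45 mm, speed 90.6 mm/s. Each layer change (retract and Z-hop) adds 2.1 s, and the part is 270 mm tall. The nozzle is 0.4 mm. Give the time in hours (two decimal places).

Bead cross-section: 0.36 × 0.45 → 0.162 mm².
Path length: 155000 mm³ / 0.162 mm² → 956790.1 mm.
Time extruding: 956790.1 / 90.6 → 10560.6 s.
Layers = ⌈270/0.36⌉ = 750.
Z-hop total = 750 × 2.1, so 1575 s.
Total = 10560.6 + 1575 = 12135.6 s = 3.37 hours.

3.37 hours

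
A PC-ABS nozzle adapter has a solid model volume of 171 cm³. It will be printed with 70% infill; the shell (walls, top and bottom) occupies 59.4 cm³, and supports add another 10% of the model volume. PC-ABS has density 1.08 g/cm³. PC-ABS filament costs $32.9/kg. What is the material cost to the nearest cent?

$5.49

Interior volume = 171 − 59.4 = 111.6 cm³.
Infill volume = 0.70 × 111.6, so 78.12 cm³.
Support: 0.10 × 171 → 17.1 cm³.
Deposited volume: 59.4 + 78.12 + 17.1 → 154.62 cm³.
Mass = 154.62 × 1.08 = 166.9896 g.
At $32.9/kg: 166.9896/1000 × 32.9 = $5.49.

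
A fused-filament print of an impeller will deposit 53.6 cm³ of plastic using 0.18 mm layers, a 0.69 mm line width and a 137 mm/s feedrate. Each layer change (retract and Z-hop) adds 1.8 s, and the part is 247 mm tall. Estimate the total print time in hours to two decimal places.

1.56 hours

Line area = 0.18 × 0.69 = 0.1242 mm².
Total extruded path = 53600/0.1242 = 431562 mm.
Extrusion time = 431562 / 137 = 3150.1 s.
Layers = ⌈247/0.18⌉ = 1373.
Layer-change overhead = 1373 × 1.8 = 2471.4 s.
Altogether 3150.1 + 2471.4 = 5621.5 s, i.e. 1.56 hours.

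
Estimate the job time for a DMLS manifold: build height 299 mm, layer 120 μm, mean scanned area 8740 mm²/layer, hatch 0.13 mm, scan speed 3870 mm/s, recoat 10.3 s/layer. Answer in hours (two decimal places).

Number of layers: 299 / 0.12 → 2492 (rounded up).
Scan path per layer = 8740 / 0.13, so 67230.8 mm.
Laser time per layer: 67230.8 / 3870 → 17.3723 s.
Time per layer: 17.3723 + 10.3 → 27.6723 s.
Build time = 2492 × 27.6723 = 68959.3716 s = 19.16 hours.

19.16 hours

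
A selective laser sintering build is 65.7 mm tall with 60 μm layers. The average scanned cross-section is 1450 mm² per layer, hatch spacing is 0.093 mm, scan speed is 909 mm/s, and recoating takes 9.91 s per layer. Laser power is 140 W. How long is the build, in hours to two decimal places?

Number of layers: 65.7 / 0.06 → 1095 (rounded up).
Scan path per layer = 1450 / 0.093 = 15591.4 mm.
Per-layer scan time = 15591.4 / 909 = 17.1523 s.
Layer cycle = 17.1523 + 9.91 = 27.0623 s.
1095 layers × 27.0623 s/layer = 29633.2185 s, i.e. 8.23 hours.

8.23 hours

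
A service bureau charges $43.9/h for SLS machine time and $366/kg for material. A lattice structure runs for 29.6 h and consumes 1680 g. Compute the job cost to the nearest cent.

$1914.32

Time charge: 43.9 × 29.6 → $1299.44.
Feedstock cost: 366 × 1680/1000 → $614.88.
Job cost: 1299.44 + 614.88 = $1914.32.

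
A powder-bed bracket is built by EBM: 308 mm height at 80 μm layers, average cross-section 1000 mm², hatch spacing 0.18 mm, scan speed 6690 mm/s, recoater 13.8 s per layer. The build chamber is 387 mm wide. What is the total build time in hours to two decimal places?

Number of layers: 308 / 0.08 → 3850 (rounded up).
Hatch length per layer: 1000 / 0.18 → 5555.6 mm.
Scan time per layer = 5555.6 / 6690 = 0.8304 s.
Layer cycle = 0.8304 + 13.8, so 14.6304 s.
Build time = 3850 × 14.6304 = 56327.04 s = 15.65 hours.

15.65 hours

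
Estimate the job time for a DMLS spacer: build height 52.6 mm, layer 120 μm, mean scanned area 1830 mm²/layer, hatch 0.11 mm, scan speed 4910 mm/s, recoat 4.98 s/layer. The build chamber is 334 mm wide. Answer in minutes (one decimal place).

Layers = ⌈52.6/0.12⌉ = 439.
Scan path per layer = 1830 / 0.11, so 16636.4 mm.
Per-layer scan time: 16636.4 / 4910 → 3.3883 s.
Per-layer time = 3.3883 + 4.98, so 8.3683 s.
Build time = 439 × 8.3683 = 3673.6837 s = 61.2 minutes.

61.2 minutes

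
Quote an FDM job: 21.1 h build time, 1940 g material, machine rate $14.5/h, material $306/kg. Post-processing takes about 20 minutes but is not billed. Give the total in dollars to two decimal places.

Machine cost: 14.5 × 21.1 → $305.95.
Material charge = 306 × 1940/1000 = $593.64.
Total = 305.95 + 593.64 = $899.59.

$899.59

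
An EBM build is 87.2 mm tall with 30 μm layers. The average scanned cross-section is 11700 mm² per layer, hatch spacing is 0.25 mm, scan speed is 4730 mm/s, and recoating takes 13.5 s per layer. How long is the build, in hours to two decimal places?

Number of layers: 87.2 / 0.03 → 2907 (rounded up).
Hatch length per layer = 11700 / 0.25, so 46800 mm.
Scan time per layer: 46800 / 4730 → 9.8943 s.
Time per layer = 9.8943 + 13.5 = 23.3943 s.
Total: 2907 × 23.3943 s = 68007.2301 s → 18.89 hours.

18.89 hours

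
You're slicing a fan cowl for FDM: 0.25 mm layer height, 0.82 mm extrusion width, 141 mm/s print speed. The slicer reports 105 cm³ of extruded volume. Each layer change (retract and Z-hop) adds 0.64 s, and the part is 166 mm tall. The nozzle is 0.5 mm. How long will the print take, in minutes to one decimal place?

Extrusion cross-section = 0.25 × 0.82, so 0.205 mm².
Toolpath length = 105 cm³ / 0.205 mm² = 105000 / 0.205 = 512195.1 mm.
Extrusion time: 512195.1 / 141 → 3632.6 s.
Layer count = ceil(166 / 0.25) = 664.
Non-print overhead: 664 × 0.64 → 424.96 s.
Altogether 3632.6 + 424.96 = 4057.56 s, i.e. 67.6 minutes.

67.6 minutes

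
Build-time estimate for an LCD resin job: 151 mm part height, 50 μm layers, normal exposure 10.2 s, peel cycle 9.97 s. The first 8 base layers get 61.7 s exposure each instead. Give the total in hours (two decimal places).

Layer count = ceil(151 / 0.05) = 3020.
Base layers: 8 × (61.7 + 9.97) → 573.36 s.
Normal layers: 3012 × (10.2 + 9.97) → 60752.04 s.
Sum: 573.36 + 60752.04 = 61325.4 s → 17.03 hours.

17.03 hours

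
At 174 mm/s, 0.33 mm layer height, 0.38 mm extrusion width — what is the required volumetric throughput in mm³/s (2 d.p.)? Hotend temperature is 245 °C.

21.82

A = 0.33 × 0.38, so 0.1254 mm².
Q = v·A = 174 × 0.1254 = 21.82 mm³/s.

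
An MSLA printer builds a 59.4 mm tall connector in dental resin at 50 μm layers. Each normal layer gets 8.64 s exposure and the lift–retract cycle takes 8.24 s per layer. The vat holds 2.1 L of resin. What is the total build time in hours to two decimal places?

5.57 hours

Layers = ⌈59.4/0.05⌉ = 1188.
Cycle time = 8.64 + 8.24, so 16.88 s.
Total = 1188 × 16.88 = 20053.44 s = 5.57 hours.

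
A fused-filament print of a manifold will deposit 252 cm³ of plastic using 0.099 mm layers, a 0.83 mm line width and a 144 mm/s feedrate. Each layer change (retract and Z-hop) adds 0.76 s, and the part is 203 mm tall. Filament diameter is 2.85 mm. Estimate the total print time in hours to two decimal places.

6.35 hours

Extrusion cross-section: 0.099 × 0.83 → 0.08217 mm².
Total extruded path = 252000/0.08217 = 3066812.7 mm.
Print-move time: 3066812.7 / 144 → 21297.3 s.
Layer count = ceil(203 / 0.099) = 2051.
Non-print overhead: 2051 × 0.76 → 1558.76 s.
Total = 21297.3 + 1558.76 = 22856.06 s = 6.35 hours.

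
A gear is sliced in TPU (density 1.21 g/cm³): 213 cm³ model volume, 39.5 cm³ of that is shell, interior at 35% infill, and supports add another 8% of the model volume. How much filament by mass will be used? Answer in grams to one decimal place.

Infill region = 213 − 39.5 = 173.5 cm³.
Infill volume = 0.35 × 173.5, so 60.725 cm³.
Support = 0.08 × 213, so 17.04 cm³.
Deposited volume: 39.5 + 60.725 + 17.04 → 117.265 cm³.
Mass = 117.265 × 1.21 = 141.89065 g.

141.9 g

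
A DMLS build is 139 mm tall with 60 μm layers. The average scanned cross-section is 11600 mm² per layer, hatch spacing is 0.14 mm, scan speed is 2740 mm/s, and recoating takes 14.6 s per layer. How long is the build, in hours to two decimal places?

Number of layers: 139 / 0.06 → 2317 (rounded up).
Per-layer scan distance = 11600 / 0.14 = 82857.1 mm.
Laser time per layer = 82857.1 / 2740, so 30.2398 s.
Per-layer time = 30.2398 + 14.6, so 44.8398 s.
Build time = 2317 × 44.8398 = 103893.8166 s = 28.86 hours.

28.86 hours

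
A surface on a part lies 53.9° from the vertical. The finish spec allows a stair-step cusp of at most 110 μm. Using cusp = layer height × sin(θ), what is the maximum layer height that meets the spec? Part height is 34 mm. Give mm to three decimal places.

0.136 mm

sin(53.9°) = 0.8080; t_max = 0.11/0.8080 = 0.136 mm.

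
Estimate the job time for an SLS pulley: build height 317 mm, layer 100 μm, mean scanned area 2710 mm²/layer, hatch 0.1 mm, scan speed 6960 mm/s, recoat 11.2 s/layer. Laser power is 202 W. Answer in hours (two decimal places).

Layers = ⌈317/0.1⌉ = 3170.
Per-layer scan distance = 2710 / 0.1 = 27100 mm.
Laser time per layer = 27100 / 6960 = 3.8937 s.
Layer cycle = 3.8937 + 11.2, so 15.0937 s.
3170 layers × 15.0937 s/layer = 47847.029 s, i.e. 13.29 hours.

13.29 hours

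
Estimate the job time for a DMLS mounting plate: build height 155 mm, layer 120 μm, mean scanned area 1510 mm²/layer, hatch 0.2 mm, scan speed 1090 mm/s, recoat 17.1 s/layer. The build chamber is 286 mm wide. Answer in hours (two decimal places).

8.62 hours

Number of layers: 155 / 0.12 → 1292 (rounded up).
Per-layer scan distance = 1510 / 0.2, so 7550 mm.
Per-layer scan time = 7550 / 1090, so 6.9266 s.
Per-layer time = 6.9266 + 17.1 = 24.0266 s.
Build time = 1292 × 24.0266 = 31042.3672 s = 8.62 hours.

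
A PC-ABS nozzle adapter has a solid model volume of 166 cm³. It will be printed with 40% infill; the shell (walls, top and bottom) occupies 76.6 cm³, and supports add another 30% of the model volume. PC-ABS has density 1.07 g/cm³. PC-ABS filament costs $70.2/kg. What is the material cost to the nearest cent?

Infill region: 166 − 76.6 → 89.4 cm³.
Infill deposited = 0.40 × 89.4, so 35.76 cm³.
Support = 0.30 × 166, so 49.8 cm³.
Deposited volume = 76.6 + 35.76 + 49.8, so 162.16 cm³.
Mass = 162.16 × 1.07 = 173.5112 g.
Cost = 173.5112 g / 1000 × $70.2/kg = $12.18.

$12.18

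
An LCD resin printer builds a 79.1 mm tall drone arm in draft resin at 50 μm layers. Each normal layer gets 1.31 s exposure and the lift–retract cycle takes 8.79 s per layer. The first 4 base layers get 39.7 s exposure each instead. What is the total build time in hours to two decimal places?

Layer count = ceil(79.1 / 0.05) = 1582.
Base layers = 4 × (39.7 + 8.79) = 193.96 s.
Normal layers = 1578 × (1.31 + 8.79) = 15937.8 s.
Total = 193.96 + 15937.8 = 16131.76 s = 4.48 hours.

4.48 hours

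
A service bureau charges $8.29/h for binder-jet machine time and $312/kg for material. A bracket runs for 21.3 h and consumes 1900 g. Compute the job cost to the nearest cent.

Machine-time cost: 8.29 × 21.3 → $176.577.
Material charge: 312 × 1900/1000 → $592.80.
Job cost: 176.577 + 592.80 = 769.377 ≈ $769.38.

$769.38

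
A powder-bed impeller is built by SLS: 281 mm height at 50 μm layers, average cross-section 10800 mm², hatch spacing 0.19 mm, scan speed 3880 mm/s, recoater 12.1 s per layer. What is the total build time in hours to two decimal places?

Number of layers: 281 / 0.05 → 5620 (rounded up).
Hatch length per layer: 10800 / 0.19 → 56842.1 mm.
Per-layer scan time = 56842.1 / 3880, so 14.65 s.
Layer cycle = 14.65 + 12.1, so 26.75 s.
Total: 5620 × 26.75 s = 150335 s → 41.76 hours.

41.76 hours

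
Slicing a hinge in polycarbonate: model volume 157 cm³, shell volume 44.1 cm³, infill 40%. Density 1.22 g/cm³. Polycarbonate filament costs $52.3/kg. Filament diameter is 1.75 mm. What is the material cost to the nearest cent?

Infill region = 157 − 44.1 = 112.9 cm³.
Infill volume: 0.40 × 112.9 → 45.16 cm³.
Total extruded: 44.1 + 45.16 → 89.26 cm³.
Mass = 89.26 × 1.22 = 108.8972 g.
At $52.3/kg: 108.8972/1000 × 52.3 = $5.70.

$5.70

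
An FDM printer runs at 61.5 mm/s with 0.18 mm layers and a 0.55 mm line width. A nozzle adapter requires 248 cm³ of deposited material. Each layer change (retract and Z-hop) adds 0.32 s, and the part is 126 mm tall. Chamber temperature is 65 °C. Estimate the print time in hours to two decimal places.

11.38 hours

Extrusion cross-section = 0.18 × 0.55, so 0.099 mm².
Path length: 248000 mm³ / 0.099 mm² → 2505050.5 mm.
Extrusion time: 2505050.5 / 61.5 → 40732.5 s.
Layer count = ceil(126 / 0.18) = 700.
Non-print overhead = 700 × 0.32, so 224 s.
Total = 40732.5 + 224 = 40956.5 s = 11.38 hours.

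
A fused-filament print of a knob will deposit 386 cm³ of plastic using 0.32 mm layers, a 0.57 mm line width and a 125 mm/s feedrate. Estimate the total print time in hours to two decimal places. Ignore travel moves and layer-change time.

Bead cross-section: 0.32 × 0.57 → 0.1824 mm².
Path length: 386000 mm³ / 0.1824 mm² → 2116228.1 mm.
Time extruding: 2116228.1 / 125 → 16929.8 s.
16929.8 s = 4.70 hours.

4.70 hours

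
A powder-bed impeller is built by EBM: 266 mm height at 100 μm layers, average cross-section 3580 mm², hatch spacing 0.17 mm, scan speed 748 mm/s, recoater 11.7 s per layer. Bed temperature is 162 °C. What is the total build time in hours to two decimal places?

Layer count = ceil(266 / 0.1) = 2660.
Scan path per layer = 3580 / 0.17 = 21058.8 mm.
Beam time per layer: 21058.8 / 748 → 28.1535 s.
Layer cycle = 28.1535 + 11.7 = 39.8535 s.
Total: 2660 × 39.8535 s = 106010.31 s → 29.45 hours.

29.45 hours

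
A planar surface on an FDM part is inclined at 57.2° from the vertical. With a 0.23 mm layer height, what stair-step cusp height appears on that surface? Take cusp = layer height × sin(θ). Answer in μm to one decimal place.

193.3 μm

sin(57.2°) = 0.8406, so cusp = 0.23 × 0.8406 = 0.193338 mm → 193.3 μm.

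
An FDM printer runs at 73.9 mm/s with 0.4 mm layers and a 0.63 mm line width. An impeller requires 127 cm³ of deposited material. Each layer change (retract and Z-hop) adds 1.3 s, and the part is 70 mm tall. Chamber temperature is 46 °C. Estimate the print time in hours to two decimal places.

1.96 hours

Bead cross-section = 0.4 × 0.63 = 0.252 mm².
Toolpath length = 127 cm³ / 0.252 mm² = 127000 / 0.252 = 503968.3 mm.
Extrusion time = 503968.3 / 73.9 = 6819.6 s.
Layers = ⌈70/0.4⌉ = 175.
Non-print overhead: 175 × 1.3 → 227.5 s.
Total = 6819.6 + 227.5 = 7047.1 s = 1.96 hours.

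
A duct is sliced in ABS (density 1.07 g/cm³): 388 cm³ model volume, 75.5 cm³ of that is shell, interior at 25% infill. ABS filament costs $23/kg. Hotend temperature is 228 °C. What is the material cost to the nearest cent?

$3.78

Infill region = 388 − 75.5, so 312.5 cm³.
Deposited infill = 0.25 × 312.5, so 78.125 cm³.
Total extruded = 75.5 + 78.125 = 153.625 cm³.
Mass = 153.625 × 1.07, so 164.37875 g.
At $23/kg: 164.37875/1000 × 23 = $3.78.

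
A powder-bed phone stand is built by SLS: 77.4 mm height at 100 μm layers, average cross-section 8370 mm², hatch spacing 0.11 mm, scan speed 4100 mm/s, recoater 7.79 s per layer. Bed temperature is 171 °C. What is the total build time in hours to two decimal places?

5.66 hours

Layer count = ceil(77.4 / 0.1) = 774.
Per-layer scan distance: 8370 / 0.11 → 76090.9 mm.
Scan time per layer: 76090.9 / 4100 → 18.5588 s.
Per-layer time = 18.5588 + 7.79, so 26.3488 s.
Total: 774 × 26.3488 s = 20393.9712 s → 5.66 hours.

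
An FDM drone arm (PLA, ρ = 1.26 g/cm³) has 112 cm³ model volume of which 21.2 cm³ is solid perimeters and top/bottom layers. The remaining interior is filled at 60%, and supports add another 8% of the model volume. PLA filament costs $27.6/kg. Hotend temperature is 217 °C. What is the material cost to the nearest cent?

Interior volume = 112 − 21.2, so 90.8 cm³.
Deposited infill = 0.60 × 90.8, so 54.48 cm³.
Support = 0.08 × 112 = 8.96 cm³.
Total extruded: 21.2 + 54.48 + 8.96 → 84.64 cm³.
Mass = 84.64 × 1.26 = 106.6464 g.
Cost = 106.6464 g / 1000 × $27.6/kg = $2.94.

$2.94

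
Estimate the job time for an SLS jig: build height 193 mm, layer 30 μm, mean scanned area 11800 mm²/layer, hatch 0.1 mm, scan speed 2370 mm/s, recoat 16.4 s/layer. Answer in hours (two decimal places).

118.29 hours

Layer count = ceil(193 / 0.03) = 6434.
Hatch length per layer = 11800 / 0.1 = 118000 mm.
Per-layer scan time: 118000 / 2370 → 49.789 s.
Time per layer: 49.789 + 16.4 → 66.189 s.
Build time = 6434 × 66.189 = 425860.026 s = 118.29 hours.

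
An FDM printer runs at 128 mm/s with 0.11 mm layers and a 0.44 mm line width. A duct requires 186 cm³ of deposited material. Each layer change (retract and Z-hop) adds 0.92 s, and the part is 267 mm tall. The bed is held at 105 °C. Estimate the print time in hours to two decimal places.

Bead cross-section = 0.11 × 0.44 = 0.0484 mm².
Total extruded path = 186000/0.0484 = 3842975.2 mm.
Time extruding = 3842975.2 / 128, so 30023.2 s.
Layer count = ceil(267 / 0.11) = 2428.
Non-print overhead = 2428 × 0.92 = 2233.76 s.
Total = 30023.2 + 2233.76 = 32256.96 s = 8.96 hours.

8.96 hours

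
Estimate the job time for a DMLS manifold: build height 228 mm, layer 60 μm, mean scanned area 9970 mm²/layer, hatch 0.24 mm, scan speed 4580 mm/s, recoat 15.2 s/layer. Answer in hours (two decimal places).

25.62 hours

Layer count = ceil(228 / 0.06) = 3800.
Scan path per layer: 9970 / 0.24 → 41541.7 mm.
Laser time per layer = 41541.7 / 4580 = 9.0702 s.
Time per layer = 9.0702 + 15.2 = 24.2702 s.
Total: 3800 × 24.2702 s = 92226.76 s → 25.62 hours.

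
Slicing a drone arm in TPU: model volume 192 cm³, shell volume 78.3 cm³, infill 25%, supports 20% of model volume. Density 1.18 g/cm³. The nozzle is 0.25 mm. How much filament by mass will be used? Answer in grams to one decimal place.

Volume inside the shell = 192 − 78.3, so 113.7 cm³.
Infill deposited = 0.25 × 113.7 = 28.425 cm³.
Support = 0.20 × 192 = 38.4 cm³.
Deposited volume: 78.3 + 28.425 + 38.4 → 145.125 cm³.
Mass = 145.125 × 1.18, so 171.2475 g.

171.2 g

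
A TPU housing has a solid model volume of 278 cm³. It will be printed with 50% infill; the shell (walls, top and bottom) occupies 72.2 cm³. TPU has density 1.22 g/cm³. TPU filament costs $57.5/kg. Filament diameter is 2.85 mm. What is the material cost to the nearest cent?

Interior volume: 278 − 72.2 → 205.8 cm³.
Infill deposited = 0.50 × 205.8, so 102.9 cm³.
Total printed volume: 72.2 + 102.9 → 175.1 cm³.
Mass: 175.1 × 1.22 → 213.622 g.
Cost = 213.622 g / 1000 × $57.5/kg = $12.28.

$12.28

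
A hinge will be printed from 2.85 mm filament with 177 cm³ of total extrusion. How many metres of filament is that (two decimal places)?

27.75 m

Cross-section of 2.85 mm filament: π·(2.85/2)² = 6.3794 mm².
Length = 177 cm³ / 6.3794 mm² = 177000 / 6.3794 = 27745.56 mm = 27.75 m.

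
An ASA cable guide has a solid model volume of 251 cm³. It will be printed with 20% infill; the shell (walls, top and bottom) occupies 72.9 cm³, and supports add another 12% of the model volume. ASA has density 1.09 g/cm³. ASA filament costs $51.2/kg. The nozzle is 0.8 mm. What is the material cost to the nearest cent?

$7.74

Volume inside the shell: 251 − 72.9 → 178.1 cm³.
Infill volume = 0.20 × 178.1 = 35.62 cm³.
Support: 0.12 × 251 → 30.12 cm³.
Deposited volume = 72.9 + 35.62 + 30.12, so 138.64 cm³.
Mass = 138.64 × 1.09 = 151.1176 g.
At $51.2/kg: 151.1176/1000 × 51.2 = $7.74.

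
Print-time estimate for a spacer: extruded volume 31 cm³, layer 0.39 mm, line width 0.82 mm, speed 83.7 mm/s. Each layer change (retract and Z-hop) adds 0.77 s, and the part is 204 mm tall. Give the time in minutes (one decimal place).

26.0 minutes

Line area: 0.39 × 0.82 → 0.3198 mm².
Path length: 31000 mm³ / 0.3198 mm² → 96935.6 mm.
Extrusion time = 96935.6 / 83.7 = 1158.1 s.
Layer count = ceil(204 / 0.39) = 524.
Layer-change overhead = 524 × 0.77 = 403.48 s.
Total = 1158.1 + 403.48 = 1561.58 s = 26.0 minutes.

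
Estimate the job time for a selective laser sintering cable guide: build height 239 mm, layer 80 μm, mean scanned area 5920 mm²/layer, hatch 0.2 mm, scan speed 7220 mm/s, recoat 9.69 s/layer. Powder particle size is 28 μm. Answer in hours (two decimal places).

Layers = ⌈239/0.08⌉ = 2988.
Scan path per layer = 5920 / 0.2 = 29600 mm.
Laser time per layer = 29600 / 7220, so 4.0997 s.
Per-layer time = 4.0997 + 9.69, so 13.7897 s.
2988 layers × 13.7897 s/layer = 41203.6236 s, i.e. 11.45 hours.

11.45 hours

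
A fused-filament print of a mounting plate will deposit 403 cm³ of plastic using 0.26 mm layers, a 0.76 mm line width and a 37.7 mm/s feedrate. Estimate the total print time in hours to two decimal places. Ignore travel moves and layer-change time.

15.03 hours

Bead cross-section = 0.26 × 0.76, so 0.1976 mm².
Total extruded path = 403000/0.1976 = 2039473.7 mm.
Time extruding = 2039473.7 / 37.7, so 54097.4 s.
Converting: 54097.4 s = 15.03 hours.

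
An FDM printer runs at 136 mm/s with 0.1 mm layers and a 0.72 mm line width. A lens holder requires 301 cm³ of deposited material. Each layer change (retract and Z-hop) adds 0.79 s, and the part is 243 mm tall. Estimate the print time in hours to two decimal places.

Bead cross-section = 0.1 × 0.72, so 0.072 mm².
Path length: 301000 mm³ / 0.072 mm² → 4180555.6 mm.
Time extruding = 4180555.6 / 136, so 30739.4 s.
Layers = ⌈243/0.1⌉ = 2430.
Non-print overhead = 2430 × 0.79, so 1919.7 s.
Total = 30739.4 + 1919.7 = 32659.1 s = 9.07 hours.

9.07 hours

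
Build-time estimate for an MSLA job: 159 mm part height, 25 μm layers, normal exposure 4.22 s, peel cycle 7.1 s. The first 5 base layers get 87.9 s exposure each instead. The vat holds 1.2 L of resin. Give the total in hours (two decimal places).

Layer count = ceil(159 / 0.025) = 6360.
Base layers: 5 × (87.9 + 7.1) → 475 s.
Normal layers: 6355 × (4.22 + 7.1) → 71938.6 s.
Sum: 475 + 71938.6 = 72413.6 s → 20.11 hours.

20.11 hours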